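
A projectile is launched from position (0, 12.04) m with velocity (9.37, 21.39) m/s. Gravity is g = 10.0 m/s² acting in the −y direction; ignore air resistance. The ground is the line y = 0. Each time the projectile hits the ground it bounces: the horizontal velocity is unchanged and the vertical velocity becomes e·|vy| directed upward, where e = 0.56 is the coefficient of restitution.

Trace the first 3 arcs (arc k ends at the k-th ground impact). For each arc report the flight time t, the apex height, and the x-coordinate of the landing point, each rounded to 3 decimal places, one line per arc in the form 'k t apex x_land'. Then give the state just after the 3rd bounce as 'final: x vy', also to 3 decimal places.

1 4.782 34.917 44.804
2 2.960 10.950 72.536
3 1.657 3.434 88.066
final: 88.066 4.641

Arc 1: start y=12.040, vy=21.390 → t=4.782, apex=34.917, x_land=44.804, impact vy=-26.426
  bounce: vy ← 0.56·26.426 = 14.799
Arc 2: start y=0.000, vy=14.799 → t=2.960, apex=10.950, x_land=72.536, impact vy=-14.799
  bounce: vy ← 0.56·14.799 = 8.287
Arc 3: start y=0.000, vy=8.287 → t=1.657, apex=3.434, x_land=88.066, impact vy=-8.287
  bounce: vy ← 0.56·8.287 = 4.641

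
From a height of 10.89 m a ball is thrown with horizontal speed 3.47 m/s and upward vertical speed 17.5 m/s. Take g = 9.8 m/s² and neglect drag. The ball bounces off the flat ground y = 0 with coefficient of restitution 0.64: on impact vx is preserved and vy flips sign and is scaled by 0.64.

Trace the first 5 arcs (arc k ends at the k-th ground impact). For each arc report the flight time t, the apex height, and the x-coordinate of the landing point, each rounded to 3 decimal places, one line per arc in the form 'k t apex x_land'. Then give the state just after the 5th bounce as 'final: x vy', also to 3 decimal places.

Arc 1: start y=10.890, vy=17.500 → t=4.112, apex=26.515, x_land=14.268, impact vy=-22.797
  bounce: vy ← 0.64·22.797 = 14.590
Arc 2: start y=0.000, vy=14.590 → t=2.978, apex=10.861, x_land=24.600, impact vy=-14.590
  bounce: vy ← 0.64·14.590 = 9.338
Arc 3: start y=0.000, vy=9.338 → t=1.906, apex=4.448, x_land=31.213, impact vy=-9.338
  bounce: vy ← 0.64·9.338 = 5.976
Arc 4: start y=0.000, vy=5.976 → t=1.220, apex=1.822, x_land=35.445, impact vy=-5.976
  bounce: vy ← 0.64·5.976 = 3.825
Arc 5: start y=0.000, vy=3.825 → t=0.781, apex=0.746, x_land=38.153, impact vy=-3.825
  bounce: vy ← 0.64·3.825 = 2.448

1 4.112 26.515 14.268
2 2.978 10.861 24.600
3 1.906 4.448 31.213
4 1.220 1.822 35.445
5 0.781 0.746 38.153
final: 38.153 2.448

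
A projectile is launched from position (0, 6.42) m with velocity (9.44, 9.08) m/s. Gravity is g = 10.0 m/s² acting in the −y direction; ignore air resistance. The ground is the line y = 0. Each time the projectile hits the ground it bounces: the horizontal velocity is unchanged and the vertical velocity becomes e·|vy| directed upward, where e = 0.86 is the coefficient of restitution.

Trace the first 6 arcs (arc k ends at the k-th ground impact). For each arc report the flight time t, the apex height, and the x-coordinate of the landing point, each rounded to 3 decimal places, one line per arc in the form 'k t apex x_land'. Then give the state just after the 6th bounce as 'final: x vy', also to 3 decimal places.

Arc 1: start y=6.420, vy=9.080 → t=2.360, apex=10.542, x_land=22.279, impact vy=-14.521
  bounce: vy ← 0.86·14.521 = 12.488
Arc 2: start y=0.000, vy=12.488 → t=2.498, apex=7.797, x_land=45.856, impact vy=-12.488
  bounce: vy ← 0.86·12.488 = 10.739
Arc 3: start y=0.000, vy=10.739 → t=2.148, apex=5.767, x_land=66.132, impact vy=-10.739
  bounce: vy ← 0.86·10.739 = 9.236
Arc 4: start y=0.000, vy=9.236 → t=1.847, apex=4.265, x_land=83.569, impact vy=-9.236
  bounce: vy ← 0.86·9.236 = 7.943
Arc 5: start y=0.000, vy=7.943 → t=1.589, apex=3.154, x_land=98.565, impact vy=-7.943
  bounce: vy ← 0.86·7.943 = 6.831
Arc 6: start y=0.000, vy=6.831 → t=1.366, apex=2.333, x_land=111.462, impact vy=-6.831
  bounce: vy ← 0.86·6.831 = 5.875

1 2.360 10.542 22.279
2 2.498 7.797 45.856
3 2.148 5.767 66.132
4 1.847 4.265 83.569
5 1.589 3.154 98.565
6 1.366 2.333 111.462
final: 111.462 5.875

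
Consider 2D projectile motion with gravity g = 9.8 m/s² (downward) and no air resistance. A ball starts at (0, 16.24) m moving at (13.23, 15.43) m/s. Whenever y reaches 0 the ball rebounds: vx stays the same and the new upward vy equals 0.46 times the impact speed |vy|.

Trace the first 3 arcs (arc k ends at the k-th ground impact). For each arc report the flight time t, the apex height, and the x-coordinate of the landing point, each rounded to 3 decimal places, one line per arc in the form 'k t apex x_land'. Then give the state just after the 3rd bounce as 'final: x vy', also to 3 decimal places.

Arc 1: start y=16.240, vy=15.430 → t=3.981, apex=28.387, x_land=52.674, impact vy=-23.588
  bounce: vy ← 0.46·23.588 = 10.850
Arc 2: start y=0.000, vy=10.850 → t=2.214, apex=6.007, x_land=81.970, impact vy=-10.850
  bounce: vy ← 0.46·10.850 = 4.991
Arc 3: start y=0.000, vy=4.991 → t=1.019, apex=1.271, x_land=95.447, impact vy=-4.991
  bounce: vy ← 0.46·4.991 = 2.296

1 3.981 28.387 52.674
2 2.214 6.007 81.970
3 1.019 1.271 95.447
final: 95.447 2.296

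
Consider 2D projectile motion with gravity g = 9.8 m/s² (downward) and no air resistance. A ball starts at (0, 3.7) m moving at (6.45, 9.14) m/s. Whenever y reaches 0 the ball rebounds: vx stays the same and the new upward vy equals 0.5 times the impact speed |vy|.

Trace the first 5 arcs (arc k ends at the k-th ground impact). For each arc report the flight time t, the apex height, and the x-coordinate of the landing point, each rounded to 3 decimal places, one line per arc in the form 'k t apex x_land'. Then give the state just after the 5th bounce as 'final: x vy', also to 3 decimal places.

1 2.207 7.962 14.238
2 1.275 1.991 22.460
3 0.637 0.498 26.571
4 0.319 0.124 28.626
5 0.159 0.031 29.654
final: 29.654 0.390

Arc 1: start y=3.700, vy=9.140 → t=2.207, apex=7.962, x_land=14.238, impact vy=-12.492
  bounce: vy ← 0.5·12.492 = 6.246
Arc 2: start y=0.000, vy=6.246 → t=1.275, apex=1.991, x_land=22.460, impact vy=-6.246
  bounce: vy ← 0.5·6.246 = 3.123
Arc 3: start y=0.000, vy=3.123 → t=0.637, apex=0.498, x_land=26.571, impact vy=-3.123
  bounce: vy ← 0.5·3.123 = 1.562
Arc 4: start y=0.000, vy=1.562 → t=0.319, apex=0.124, x_land=28.626, impact vy=-1.562
  bounce: vy ← 0.5·1.562 = 0.781
Arc 5: start y=0.000, vy=0.781 → t=0.159, apex=0.031, x_land=29.654, impact vy=-0.781
  bounce: vy ← 0.5·0.781 = 0.390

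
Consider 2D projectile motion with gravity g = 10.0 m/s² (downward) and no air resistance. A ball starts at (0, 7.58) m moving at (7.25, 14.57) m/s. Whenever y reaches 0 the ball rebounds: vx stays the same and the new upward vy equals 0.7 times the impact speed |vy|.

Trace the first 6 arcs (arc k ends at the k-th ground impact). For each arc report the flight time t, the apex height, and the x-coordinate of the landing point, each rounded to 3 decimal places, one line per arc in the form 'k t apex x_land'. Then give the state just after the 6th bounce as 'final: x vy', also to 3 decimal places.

Arc 1: start y=7.580, vy=14.570 → t=3.365, apex=18.194, x_land=24.393, impact vy=-19.076
  bounce: vy ← 0.7·19.076 = 13.353
Arc 2: start y=0.000, vy=13.353 → t=2.671, apex=8.915, x_land=43.755, impact vy=-13.353
  bounce: vy ← 0.7·13.353 = 9.347
Arc 3: start y=0.000, vy=9.347 → t=1.869, apex=4.368, x_land=57.308, impact vy=-9.347
  bounce: vy ← 0.7·9.347 = 6.543
Arc 4: start y=0.000, vy=6.543 → t=1.309, apex=2.141, x_land=66.796, impact vy=-6.543
  bounce: vy ← 0.7·6.543 = 4.580
Arc 5: start y=0.000, vy=4.580 → t=0.916, apex=1.049, x_land=73.437, impact vy=-4.580
  bounce: vy ← 0.7·4.580 = 3.206
Arc 6: start y=0.000, vy=3.206 → t=0.641, apex=0.514, x_land=78.086, impact vy=-3.206
  bounce: vy ← 0.7·3.206 = 2.244

1 3.365 18.194 24.393
2 2.671 8.915 43.755
3 1.869 4.368 57.308
4 1.309 2.141 66.796
5 0.916 1.049 73.437
6 0.641 0.514 78.086
final: 78.086 2.244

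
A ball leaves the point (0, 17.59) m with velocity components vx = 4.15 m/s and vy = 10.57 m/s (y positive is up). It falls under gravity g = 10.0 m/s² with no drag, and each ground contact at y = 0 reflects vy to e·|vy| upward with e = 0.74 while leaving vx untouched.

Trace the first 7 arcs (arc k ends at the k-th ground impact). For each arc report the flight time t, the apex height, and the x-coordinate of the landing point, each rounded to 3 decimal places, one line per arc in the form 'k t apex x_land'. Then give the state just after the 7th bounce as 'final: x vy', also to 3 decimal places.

1 3.210 23.176 13.321
2 3.186 12.691 26.545
3 2.358 6.950 36.330
4 1.745 3.806 43.571
5 1.291 2.084 48.930
6 0.955 1.141 52.895
7 0.707 0.625 55.829
final: 55.829 2.616

Arc 1: start y=17.590, vy=10.570 → t=3.210, apex=23.176, x_land=13.321, impact vy=-21.530
  bounce: vy ← 0.74·21.530 = 15.932
Arc 2: start y=0.000, vy=15.932 → t=3.186, apex=12.691, x_land=26.545, impact vy=-15.932
  bounce: vy ← 0.74·15.932 = 11.790
Arc 3: start y=0.000, vy=11.790 → t=2.358, apex=6.950, x_land=36.330, impact vy=-11.790
  bounce: vy ← 0.74·11.790 = 8.724
Arc 4: start y=0.000, vy=8.724 → t=1.745, apex=3.806, x_land=43.571, impact vy=-8.724
  bounce: vy ← 0.74·8.724 = 6.456
Arc 5: start y=0.000, vy=6.456 → t=1.291, apex=2.084, x_land=48.930, impact vy=-6.456
  bounce: vy ← 0.74·6.456 = 4.777
Arc 6: start y=0.000, vy=4.777 → t=0.955, apex=1.141, x_land=52.895, impact vy=-4.777
  bounce: vy ← 0.74·4.777 = 3.535
Arc 7: start y=0.000, vy=3.535 → t=0.707, apex=0.625, x_land=55.829, impact vy=-3.535
  bounce: vy ← 0.74·3.535 = 2.616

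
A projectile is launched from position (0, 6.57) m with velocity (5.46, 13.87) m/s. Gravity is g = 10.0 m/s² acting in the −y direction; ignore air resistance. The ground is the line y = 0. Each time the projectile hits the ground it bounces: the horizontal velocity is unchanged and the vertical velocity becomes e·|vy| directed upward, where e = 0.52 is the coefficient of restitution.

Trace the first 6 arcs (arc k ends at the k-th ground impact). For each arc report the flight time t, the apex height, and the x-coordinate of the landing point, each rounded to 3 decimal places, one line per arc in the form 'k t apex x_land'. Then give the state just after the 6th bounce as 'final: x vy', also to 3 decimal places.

Arc 1: start y=6.570, vy=13.870 → t=3.186, apex=16.189, x_land=17.398, impact vy=-17.994
  bounce: vy ← 0.52·17.994 = 9.357
Arc 2: start y=0.000, vy=9.357 → t=1.871, apex=4.377, x_land=27.615, impact vy=-9.357
  bounce: vy ← 0.52·9.357 = 4.866
Arc 3: start y=0.000, vy=4.866 → t=0.973, apex=1.184, x_land=32.928, impact vy=-4.866
  bounce: vy ← 0.52·4.866 = 2.530
Arc 4: start y=0.000, vy=2.530 → t=0.506, apex=0.320, x_land=35.691, impact vy=-2.530
  bounce: vy ← 0.52·2.530 = 1.316
Arc 5: start y=0.000, vy=1.316 → t=0.263, apex=0.087, x_land=37.128, impact vy=-1.316
  bounce: vy ← 0.52·1.316 = 0.684
Arc 6: start y=0.000, vy=0.684 → t=0.137, apex=0.023, x_land=37.875, impact vy=-0.684
  bounce: vy ← 0.52·0.684 = 0.356

1 3.186 16.189 17.398
2 1.871 4.377 27.615
3 0.973 1.184 32.928
4 0.506 0.320 35.691
5 0.263 0.087 37.128
6 0.137 0.023 37.875
final: 37.875 0.356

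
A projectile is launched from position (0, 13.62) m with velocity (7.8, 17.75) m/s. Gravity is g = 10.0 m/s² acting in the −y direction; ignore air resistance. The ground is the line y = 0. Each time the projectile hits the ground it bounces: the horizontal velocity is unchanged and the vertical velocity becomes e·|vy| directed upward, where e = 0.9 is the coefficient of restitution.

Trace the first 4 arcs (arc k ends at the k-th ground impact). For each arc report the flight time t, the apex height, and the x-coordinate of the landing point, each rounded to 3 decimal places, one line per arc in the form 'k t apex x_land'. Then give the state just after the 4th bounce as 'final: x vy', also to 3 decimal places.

1 4.199 29.373 32.750
2 4.363 23.792 66.780
3 3.926 19.272 97.407
4 3.534 15.610 124.971
final: 124.971 15.902

Arc 1: start y=13.620, vy=17.750 → t=4.199, apex=29.373, x_land=32.750, impact vy=-24.238
  bounce: vy ← 0.9·24.238 = 21.814
Arc 2: start y=0.000, vy=21.814 → t=4.363, apex=23.792, x_land=66.780, impact vy=-21.814
  bounce: vy ← 0.9·21.814 = 19.632
Arc 3: start y=0.000, vy=19.632 → t=3.926, apex=19.272, x_land=97.407, impact vy=-19.632
  bounce: vy ← 0.9·19.632 = 17.669
Arc 4: start y=0.000, vy=17.669 → t=3.534, apex=15.610, x_land=124.971, impact vy=-17.669
  bounce: vy ← 0.9·17.669 = 15.902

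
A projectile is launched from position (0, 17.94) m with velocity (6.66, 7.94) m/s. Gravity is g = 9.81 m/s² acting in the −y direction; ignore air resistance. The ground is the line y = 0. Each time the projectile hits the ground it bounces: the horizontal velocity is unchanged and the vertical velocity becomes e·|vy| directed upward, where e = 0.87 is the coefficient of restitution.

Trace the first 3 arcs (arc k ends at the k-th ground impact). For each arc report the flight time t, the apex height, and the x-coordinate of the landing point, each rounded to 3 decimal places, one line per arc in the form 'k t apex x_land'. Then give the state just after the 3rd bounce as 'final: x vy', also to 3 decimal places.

Arc 1: start y=17.940, vy=7.940 → t=2.886, apex=21.153, x_land=19.221, impact vy=-20.372
  bounce: vy ← 0.87·20.372 = 17.724
Arc 2: start y=0.000, vy=17.724 → t=3.613, apex=16.011, x_land=43.286, impact vy=-17.724
  bounce: vy ← 0.87·17.724 = 15.420
Arc 3: start y=0.000, vy=15.420 → t=3.144, apex=12.119, x_land=64.223, impact vy=-15.420
  bounce: vy ← 0.87·15.420 = 13.415

1 2.886 21.153 19.221
2 3.613 16.011 43.286
3 3.144 12.119 64.223
final: 64.223 13.415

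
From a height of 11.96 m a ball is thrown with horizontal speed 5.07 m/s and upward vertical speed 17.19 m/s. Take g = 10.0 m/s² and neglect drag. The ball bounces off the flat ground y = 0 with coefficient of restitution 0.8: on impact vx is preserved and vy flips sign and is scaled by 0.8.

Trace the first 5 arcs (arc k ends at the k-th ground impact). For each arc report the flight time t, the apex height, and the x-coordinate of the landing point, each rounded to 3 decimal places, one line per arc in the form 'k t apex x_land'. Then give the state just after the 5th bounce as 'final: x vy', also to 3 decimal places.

1 4.031 26.735 20.439
2 3.700 17.110 39.197
3 2.960 10.951 54.203
4 2.368 7.008 66.208
5 1.894 4.485 75.812
final: 75.812 7.577

Arc 1: start y=11.960, vy=17.190 → t=4.031, apex=26.735, x_land=20.439, impact vy=-23.123
  bounce: vy ← 0.8·23.123 = 18.499
Arc 2: start y=0.000, vy=18.499 → t=3.700, apex=17.110, x_land=39.197, impact vy=-18.499
  bounce: vy ← 0.8·18.499 = 14.799
Arc 3: start y=0.000, vy=14.799 → t=2.960, apex=10.951, x_land=54.203, impact vy=-14.799
  bounce: vy ← 0.8·14.799 = 11.839
Arc 4: start y=0.000, vy=11.839 → t=2.368, apex=7.008, x_land=66.208, impact vy=-11.839
  bounce: vy ← 0.8·11.839 = 9.471
Arc 5: start y=0.000, vy=9.471 → t=1.894, apex=4.485, x_land=75.812, impact vy=-9.471
  bounce: vy ← 0.8·9.471 = 7.577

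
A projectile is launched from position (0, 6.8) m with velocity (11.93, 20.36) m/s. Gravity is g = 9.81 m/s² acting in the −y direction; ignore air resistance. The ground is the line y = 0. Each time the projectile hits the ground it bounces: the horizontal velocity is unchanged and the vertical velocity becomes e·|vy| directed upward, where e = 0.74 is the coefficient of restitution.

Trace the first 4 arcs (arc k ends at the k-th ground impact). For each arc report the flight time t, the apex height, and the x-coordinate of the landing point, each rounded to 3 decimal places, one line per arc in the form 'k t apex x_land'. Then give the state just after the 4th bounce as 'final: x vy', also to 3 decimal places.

Arc 1: start y=6.800, vy=20.360 → t=4.462, apex=27.928, x_land=53.227, impact vy=-23.408
  bounce: vy ← 0.74·23.408 = 17.322
Arc 2: start y=0.000, vy=17.322 → t=3.532, apex=15.293, x_land=95.358, impact vy=-17.322
  bounce: vy ← 0.74·17.322 = 12.818
Arc 3: start y=0.000, vy=12.818 → t=2.613, apex=8.375, x_land=126.535, impact vy=-12.818
  bounce: vy ← 0.74·12.818 = 9.486
Arc 4: start y=0.000, vy=9.486 → t=1.934, apex=4.586, x_land=149.606, impact vy=-9.486
  bounce: vy ← 0.74·9.486 = 7.019

1 4.462 27.928 53.227
2 3.532 15.293 95.358
3 2.613 8.375 126.535
4 1.934 4.586 149.606
final: 149.606 7.019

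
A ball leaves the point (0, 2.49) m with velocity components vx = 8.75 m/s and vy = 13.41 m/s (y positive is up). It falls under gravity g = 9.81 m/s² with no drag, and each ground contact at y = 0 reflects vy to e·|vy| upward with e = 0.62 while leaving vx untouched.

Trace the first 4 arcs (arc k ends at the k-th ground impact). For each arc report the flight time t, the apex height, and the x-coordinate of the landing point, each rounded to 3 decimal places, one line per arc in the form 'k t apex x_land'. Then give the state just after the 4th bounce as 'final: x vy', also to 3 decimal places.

1 2.908 11.656 25.449
2 1.911 4.480 42.175
3 1.185 1.722 52.544
4 0.735 0.662 58.974
final: 58.974 2.235

Arc 1: start y=2.490, vy=13.410 → t=2.908, apex=11.656, x_land=25.449, impact vy=-15.122
  bounce: vy ← 0.62·15.122 = 9.376
Arc 2: start y=0.000, vy=9.376 → t=1.911, apex=4.480, x_land=42.175, impact vy=-9.376
  bounce: vy ← 0.62·9.376 = 5.813
Arc 3: start y=0.000, vy=5.813 → t=1.185, apex=1.722, x_land=52.544, impact vy=-5.813
  bounce: vy ← 0.62·5.813 = 3.604
Arc 4: start y=0.000, vy=3.604 → t=0.735, apex=0.662, x_land=58.974, impact vy=-3.604
  bounce: vy ← 0.62·3.604 = 2.235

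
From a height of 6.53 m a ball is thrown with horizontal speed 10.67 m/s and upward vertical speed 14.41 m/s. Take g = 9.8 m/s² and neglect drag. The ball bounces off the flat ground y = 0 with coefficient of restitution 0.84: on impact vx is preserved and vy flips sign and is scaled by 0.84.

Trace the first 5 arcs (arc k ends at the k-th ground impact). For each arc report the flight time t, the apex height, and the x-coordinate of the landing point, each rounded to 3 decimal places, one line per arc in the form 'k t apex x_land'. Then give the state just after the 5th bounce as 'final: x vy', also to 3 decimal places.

Arc 1: start y=6.530, vy=14.410 → t=3.340, apex=17.124, x_land=35.636, impact vy=-18.320
  bounce: vy ← 0.84·18.320 = 15.389
Arc 2: start y=0.000, vy=15.389 → t=3.141, apex=12.083, x_land=69.147, impact vy=-15.389
  bounce: vy ← 0.84·15.389 = 12.927
Arc 3: start y=0.000, vy=12.927 → t=2.638, apex=8.526, x_land=97.295, impact vy=-12.927
  bounce: vy ← 0.84·12.927 = 10.859
Arc 4: start y=0.000, vy=10.859 → t=2.216, apex=6.016, x_land=120.941, impact vy=-10.859
  bounce: vy ← 0.84·10.859 = 9.121
Arc 5: start y=0.000, vy=9.121 → t=1.861, apex=4.245, x_land=140.802, impact vy=-9.121
  bounce: vy ← 0.84·9.121 = 7.662

1 3.340 17.124 35.636
2 3.141 12.083 69.147
3 2.638 8.526 97.295
4 2.216 6.016 120.941
5 1.861 4.245 140.802
final: 140.802 7.662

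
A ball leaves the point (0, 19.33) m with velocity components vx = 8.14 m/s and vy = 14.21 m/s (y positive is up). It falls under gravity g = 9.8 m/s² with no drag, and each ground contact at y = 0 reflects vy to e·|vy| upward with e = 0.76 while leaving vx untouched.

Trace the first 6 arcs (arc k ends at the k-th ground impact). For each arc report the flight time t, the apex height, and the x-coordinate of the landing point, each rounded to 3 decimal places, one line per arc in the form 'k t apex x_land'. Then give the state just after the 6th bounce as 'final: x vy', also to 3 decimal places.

Arc 1: start y=19.330, vy=14.210 → t=3.909, apex=29.632, x_land=31.820, impact vy=-24.100
  bounce: vy ← 0.76·24.100 = 18.316
Arc 2: start y=0.000, vy=18.316 → t=3.738, apex=17.116, x_land=62.247, impact vy=-18.316
  bounce: vy ← 0.76·18.316 = 13.920
Arc 3: start y=0.000, vy=13.920 → t=2.841, apex=9.886, x_land=85.371, impact vy=-13.920
  bounce: vy ← 0.76·13.920 = 10.579
Arc 4: start y=0.000, vy=10.579 → t=2.159, apex=5.710, x_land=102.945, impact vy=-10.579
  bounce: vy ← 0.76·10.579 = 8.040
Arc 5: start y=0.000, vy=8.040 → t=1.641, apex=3.298, x_land=116.302, impact vy=-8.040
  bounce: vy ← 0.76·8.040 = 6.111
Arc 6: start y=0.000, vy=6.111 → t=1.247, apex=1.905, x_land=126.453, impact vy=-6.111
  bounce: vy ← 0.76·6.111 = 4.644

1 3.909 29.632 31.820
2 3.738 17.116 62.247
3 2.841 9.886 85.371
4 2.159 5.710 102.945
5 1.641 3.298 116.302
6 1.247 1.905 126.453
final: 126.453 4.644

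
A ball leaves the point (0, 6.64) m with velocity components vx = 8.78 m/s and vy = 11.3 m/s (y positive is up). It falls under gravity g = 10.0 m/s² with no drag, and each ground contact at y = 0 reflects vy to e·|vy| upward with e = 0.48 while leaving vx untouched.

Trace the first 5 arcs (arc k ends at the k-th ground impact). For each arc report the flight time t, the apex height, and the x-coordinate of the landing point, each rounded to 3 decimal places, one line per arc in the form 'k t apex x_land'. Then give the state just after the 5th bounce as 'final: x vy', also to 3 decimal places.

Arc 1: start y=6.640, vy=11.300 → t=2.744, apex=13.024, x_land=24.092, impact vy=-16.140
  bounce: vy ← 0.48·16.140 = 7.747
Arc 2: start y=0.000, vy=7.747 → t=1.549, apex=3.001, x_land=37.696, impact vy=-7.747
  bounce: vy ← 0.48·7.747 = 3.719
Arc 3: start y=0.000, vy=3.719 → t=0.744, apex=0.691, x_land=44.226, impact vy=-3.719
  bounce: vy ← 0.48·3.719 = 1.785
Arc 4: start y=0.000, vy=1.785 → t=0.357, apex=0.159, x_land=47.360, impact vy=-1.785
  bounce: vy ← 0.48·1.785 = 0.857
Arc 5: start y=0.000, vy=0.857 → t=0.171, apex=0.037, x_land=48.865, impact vy=-0.857
  bounce: vy ← 0.48·0.857 = 0.411

1 2.744 13.024 24.092
2 1.549 3.001 37.696
3 0.744 0.691 44.226
4 0.357 0.159 47.360
5 0.171 0.037 48.865
final: 48.865 0.411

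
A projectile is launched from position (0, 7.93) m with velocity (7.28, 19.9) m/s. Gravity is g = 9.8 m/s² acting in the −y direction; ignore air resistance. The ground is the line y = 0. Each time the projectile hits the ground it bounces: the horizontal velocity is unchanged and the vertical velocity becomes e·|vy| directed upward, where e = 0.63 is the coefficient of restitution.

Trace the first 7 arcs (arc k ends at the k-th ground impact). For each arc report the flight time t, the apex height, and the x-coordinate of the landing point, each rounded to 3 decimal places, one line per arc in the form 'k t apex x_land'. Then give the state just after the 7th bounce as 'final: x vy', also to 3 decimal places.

1 4.427 28.135 32.227
2 3.019 11.167 54.207
3 1.902 4.432 68.054
4 1.198 1.759 76.778
5 0.755 0.698 82.274
6 0.476 0.277 85.737
7 0.300 0.110 87.918
final: 87.918 0.925

Arc 1: start y=7.930, vy=19.900 → t=4.427, apex=28.135, x_land=32.227, impact vy=-23.483
  bounce: vy ← 0.63·23.483 = 14.794
Arc 2: start y=0.000, vy=14.794 → t=3.019, apex=11.167, x_land=54.207, impact vy=-14.794
  bounce: vy ← 0.63·14.794 = 9.320
Arc 3: start y=0.000, vy=9.320 → t=1.902, apex=4.432, x_land=68.054, impact vy=-9.320
  bounce: vy ← 0.63·9.320 = 5.872
Arc 4: start y=0.000, vy=5.872 → t=1.198, apex=1.759, x_land=76.778, impact vy=-5.872
  bounce: vy ← 0.63·5.872 = 3.699
Arc 5: start y=0.000, vy=3.699 → t=0.755, apex=0.698, x_land=82.274, impact vy=-3.699
  bounce: vy ← 0.63·3.699 = 2.331
Arc 6: start y=0.000, vy=2.331 → t=0.476, apex=0.277, x_land=85.737, impact vy=-2.331
  bounce: vy ← 0.63·2.331 = 1.468
Arc 7: start y=0.000, vy=1.468 → t=0.300, apex=0.110, x_land=87.918, impact vy=-1.468
  bounce: vy ← 0.63·1.468 = 0.925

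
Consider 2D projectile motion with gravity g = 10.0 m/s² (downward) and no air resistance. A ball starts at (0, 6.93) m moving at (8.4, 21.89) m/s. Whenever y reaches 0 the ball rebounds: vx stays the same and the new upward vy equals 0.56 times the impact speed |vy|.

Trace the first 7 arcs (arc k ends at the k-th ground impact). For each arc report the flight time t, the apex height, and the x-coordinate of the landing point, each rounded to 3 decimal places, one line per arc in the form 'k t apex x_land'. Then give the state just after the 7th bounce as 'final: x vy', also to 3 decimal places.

1 4.675 30.889 39.266
2 2.784 9.687 62.649
3 1.559 3.038 75.744
4 0.873 0.953 83.077
5 0.489 0.299 87.184
6 0.274 0.094 89.484
7 0.153 0.029 90.771
final: 90.771 0.429

Arc 1: start y=6.930, vy=21.890 → t=4.675, apex=30.889, x_land=39.266, impact vy=-24.855
  bounce: vy ← 0.56·24.855 = 13.919
Arc 2: start y=0.000, vy=13.919 → t=2.784, apex=9.687, x_land=62.649, impact vy=-13.919
  bounce: vy ← 0.56·13.919 = 7.795
Arc 3: start y=0.000, vy=7.795 → t=1.559, apex=3.038, x_land=75.744, impact vy=-7.795
  bounce: vy ← 0.56·7.795 = 4.365
Arc 4: start y=0.000, vy=4.365 → t=0.873, apex=0.953, x_land=83.077, impact vy=-4.365
  bounce: vy ← 0.56·4.365 = 2.444
Arc 5: start y=0.000, vy=2.444 → t=0.489, apex=0.299, x_land=87.184, impact vy=-2.444
  bounce: vy ← 0.56·2.444 = 1.369
Arc 6: start y=0.000, vy=1.369 → t=0.274, apex=0.094, x_land=89.484, impact vy=-1.369
  bounce: vy ← 0.56·1.369 = 0.767
Arc 7: start y=0.000, vy=0.767 → t=0.153, apex=0.029, x_land=90.771, impact vy=-0.767
  bounce: vy ← 0.56·0.767 = 0.429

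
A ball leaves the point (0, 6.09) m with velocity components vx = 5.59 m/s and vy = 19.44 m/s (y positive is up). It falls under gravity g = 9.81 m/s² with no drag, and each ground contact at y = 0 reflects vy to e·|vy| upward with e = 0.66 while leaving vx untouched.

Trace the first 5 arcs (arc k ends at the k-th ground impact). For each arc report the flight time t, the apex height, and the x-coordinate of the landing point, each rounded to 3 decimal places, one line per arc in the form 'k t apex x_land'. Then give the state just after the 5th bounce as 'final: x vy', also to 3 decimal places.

Arc 1: start y=6.090, vy=19.440 → t=4.255, apex=25.352, x_land=23.786, impact vy=-22.302
  bounce: vy ← 0.66·22.302 = 14.720
Arc 2: start y=0.000, vy=14.720 → t=3.001, apex=11.043, x_land=40.561, impact vy=-14.720
  bounce: vy ← 0.66·14.720 = 9.715
Arc 3: start y=0.000, vy=9.715 → t=1.981, apex=4.810, x_land=51.633, impact vy=-9.715
  bounce: vy ← 0.66·9.715 = 6.412
Arc 4: start y=0.000, vy=6.412 → t=1.307, apex=2.095, x_land=58.940, impact vy=-6.412
  bounce: vy ← 0.66·6.412 = 4.232
Arc 5: start y=0.000, vy=4.232 → t=0.863, apex=0.913, x_land=63.763, impact vy=-4.232
  bounce: vy ← 0.66·4.232 = 2.793

1 4.255 25.352 23.786
2 3.001 11.043 40.561
3 1.981 4.810 51.633
4 1.307 2.095 58.940
5 0.863 0.913 63.763
final: 63.763 2.793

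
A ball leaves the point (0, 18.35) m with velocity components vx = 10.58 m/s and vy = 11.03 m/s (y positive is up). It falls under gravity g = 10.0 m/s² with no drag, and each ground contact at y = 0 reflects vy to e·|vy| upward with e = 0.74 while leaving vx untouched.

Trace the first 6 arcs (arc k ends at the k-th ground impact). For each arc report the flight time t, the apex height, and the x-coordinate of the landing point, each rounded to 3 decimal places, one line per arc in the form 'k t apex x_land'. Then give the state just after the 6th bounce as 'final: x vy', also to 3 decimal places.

Arc 1: start y=18.350, vy=11.030 → t=3.314, apex=24.433, x_land=35.058, impact vy=-22.106
  bounce: vy ← 0.74·22.106 = 16.358
Arc 2: start y=0.000, vy=16.358 → t=3.272, apex=13.380, x_land=69.671, impact vy=-16.358
  bounce: vy ← 0.74·16.358 = 12.105
Arc 3: start y=0.000, vy=12.105 → t=2.421, apex=7.327, x_land=95.286, impact vy=-12.105
  bounce: vy ← 0.74·12.105 = 8.958
Arc 4: start y=0.000, vy=8.958 → t=1.792, apex=4.012, x_land=114.240, impact vy=-8.958
  bounce: vy ← 0.74·8.958 = 6.629
Arc 5: start y=0.000, vy=6.629 → t=1.326, apex=2.197, x_land=128.267, impact vy=-6.629
  bounce: vy ← 0.74·6.629 = 4.905
Arc 6: start y=0.000, vy=4.905 → t=0.981, apex=1.203, x_land=138.646, impact vy=-4.905
  bounce: vy ← 0.74·4.905 = 3.630

1 3.314 24.433 35.058
2 3.272 13.380 69.671
3 2.421 7.327 95.286
4 1.792 4.012 114.240
5 1.326 2.197 128.267
6 0.981 1.203 138.646
final: 138.646 3.630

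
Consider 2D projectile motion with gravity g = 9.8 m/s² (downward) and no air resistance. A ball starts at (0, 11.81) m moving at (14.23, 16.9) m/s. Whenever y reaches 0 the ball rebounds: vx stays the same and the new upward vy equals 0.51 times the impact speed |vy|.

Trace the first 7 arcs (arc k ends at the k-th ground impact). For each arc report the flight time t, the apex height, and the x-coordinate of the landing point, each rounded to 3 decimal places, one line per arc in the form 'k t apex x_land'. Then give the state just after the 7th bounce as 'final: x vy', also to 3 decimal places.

1 4.045 26.382 57.558
2 2.367 6.862 91.237
3 1.207 1.785 108.414
4 0.616 0.464 117.174
5 0.314 0.121 121.641
6 0.160 0.031 123.920
7 0.082 0.008 125.082
final: 125.082 0.204

Arc 1: start y=11.810, vy=16.900 → t=4.045, apex=26.382, x_land=57.558, impact vy=-22.740
  bounce: vy ← 0.51·22.740 = 11.597
Arc 2: start y=0.000, vy=11.597 → t=2.367, apex=6.862, x_land=91.237, impact vy=-11.597
  bounce: vy ← 0.51·11.597 = 5.915
Arc 3: start y=0.000, vy=5.915 → t=1.207, apex=1.785, x_land=108.414, impact vy=-5.915
  bounce: vy ← 0.51·5.915 = 3.016
Arc 4: start y=0.000, vy=3.016 → t=0.616, apex=0.464, x_land=117.174, impact vy=-3.016
  bounce: vy ← 0.51·3.016 = 1.538
Arc 5: start y=0.000, vy=1.538 → t=0.314, apex=0.121, x_land=121.641, impact vy=-1.538
  bounce: vy ← 0.51·1.538 = 0.785
Arc 6: start y=0.000, vy=0.785 → t=0.160, apex=0.031, x_land=123.920, impact vy=-0.785
  bounce: vy ← 0.51·0.785 = 0.400
Arc 7: start y=0.000, vy=0.400 → t=0.082, apex=0.008, x_land=125.082, impact vy=-0.400
  bounce: vy ← 0.51·0.400 = 0.204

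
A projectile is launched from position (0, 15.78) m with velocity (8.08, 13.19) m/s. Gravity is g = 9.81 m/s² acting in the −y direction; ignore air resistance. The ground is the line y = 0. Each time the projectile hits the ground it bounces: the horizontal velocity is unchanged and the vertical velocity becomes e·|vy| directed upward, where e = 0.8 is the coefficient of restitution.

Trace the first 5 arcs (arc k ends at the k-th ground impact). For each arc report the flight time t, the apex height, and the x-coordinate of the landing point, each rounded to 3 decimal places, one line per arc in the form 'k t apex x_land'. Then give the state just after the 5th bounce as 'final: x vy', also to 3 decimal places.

1 3.586 24.647 28.976
2 3.587 15.774 57.956
3 2.869 10.096 81.140
4 2.295 6.461 99.687
5 1.836 4.135 114.525
final: 114.525 7.206

Arc 1: start y=15.780, vy=13.190 → t=3.586, apex=24.647, x_land=28.976, impact vy=-21.990
  bounce: vy ← 0.8·21.990 = 17.592
Arc 2: start y=0.000, vy=17.592 → t=3.587, apex=15.774, x_land=57.956, impact vy=-17.592
  bounce: vy ← 0.8·17.592 = 14.074
Arc 3: start y=0.000, vy=14.074 → t=2.869, apex=10.096, x_land=81.140, impact vy=-14.074
  bounce: vy ← 0.8·14.074 = 11.259
Arc 4: start y=0.000, vy=11.259 → t=2.295, apex=6.461, x_land=99.687, impact vy=-11.259
  bounce: vy ← 0.8·11.259 = 9.007
Arc 5: start y=0.000, vy=9.007 → t=1.836, apex=4.135, x_land=114.525, impact vy=-9.007
  bounce: vy ← 0.8·9.007 = 7.206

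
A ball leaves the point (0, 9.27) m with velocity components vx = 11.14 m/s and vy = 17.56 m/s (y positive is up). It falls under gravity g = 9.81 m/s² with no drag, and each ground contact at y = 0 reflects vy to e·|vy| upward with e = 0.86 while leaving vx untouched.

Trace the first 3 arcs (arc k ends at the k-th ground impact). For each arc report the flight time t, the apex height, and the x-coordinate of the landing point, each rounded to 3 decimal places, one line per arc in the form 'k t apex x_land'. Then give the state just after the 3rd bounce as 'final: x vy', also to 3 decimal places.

Arc 1: start y=9.270, vy=17.560 → t=4.047, apex=24.986, x_land=45.084, impact vy=-22.141
  bounce: vy ← 0.86·22.141 = 19.041
Arc 2: start y=0.000, vy=19.041 → t=3.882, apex=18.480, x_land=88.330, impact vy=-19.041
  bounce: vy ← 0.86·19.041 = 16.376
Arc 3: start y=0.000, vy=16.376 → t=3.339, apex=13.668, x_land=125.521, impact vy=-16.376
  bounce: vy ← 0.86·16.376 = 14.083

1 4.047 24.986 45.084
2 3.882 18.480 88.330
3 3.339 13.668 125.521
final: 125.521 14.083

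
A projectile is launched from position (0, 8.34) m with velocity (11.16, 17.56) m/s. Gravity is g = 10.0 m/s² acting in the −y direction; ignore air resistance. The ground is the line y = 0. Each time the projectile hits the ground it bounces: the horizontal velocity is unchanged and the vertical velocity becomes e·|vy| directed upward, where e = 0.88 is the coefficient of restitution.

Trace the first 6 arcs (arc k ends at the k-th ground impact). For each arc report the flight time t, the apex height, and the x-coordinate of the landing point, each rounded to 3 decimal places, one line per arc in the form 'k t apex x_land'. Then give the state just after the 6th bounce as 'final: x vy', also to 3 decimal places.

Arc 1: start y=8.340, vy=17.560 → t=3.936, apex=23.758, x_land=43.924, impact vy=-21.798
  bounce: vy ← 0.88·21.798 = 19.182
Arc 2: start y=0.000, vy=19.182 → t=3.836, apex=18.398, x_land=86.738, impact vy=-19.182
  bounce: vy ← 0.88·19.182 = 16.880
Arc 3: start y=0.000, vy=16.880 → t=3.376, apex=14.247, x_land=124.415, impact vy=-16.880
  bounce: vy ← 0.88·16.880 = 14.855
Arc 4: start y=0.000, vy=14.855 → t=2.971, apex=11.033, x_land=157.571, impact vy=-14.855
  bounce: vy ← 0.88·14.855 = 13.072
Arc 5: start y=0.000, vy=13.072 → t=2.614, apex=8.544, x_land=186.748, impact vy=-13.072
  bounce: vy ← 0.88·13.072 = 11.504
Arc 6: start y=0.000, vy=11.504 → t=2.301, apex=6.617, x_land=212.424, impact vy=-11.504
  bounce: vy ← 0.88·11.504 = 10.123

1 3.936 23.758 43.924
2 3.836 18.398 86.738
3 3.376 14.247 124.415
4 2.971 11.033 157.571
5 2.614 8.544 186.748
6 2.301 6.617 212.424
final: 212.424 10.123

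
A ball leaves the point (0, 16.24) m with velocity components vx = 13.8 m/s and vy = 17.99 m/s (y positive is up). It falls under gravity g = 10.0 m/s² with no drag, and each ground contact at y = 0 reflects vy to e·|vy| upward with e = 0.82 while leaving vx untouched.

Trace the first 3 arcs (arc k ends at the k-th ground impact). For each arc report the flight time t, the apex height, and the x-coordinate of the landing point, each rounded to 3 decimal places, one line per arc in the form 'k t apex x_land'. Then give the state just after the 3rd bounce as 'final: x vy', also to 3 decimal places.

Arc 1: start y=16.240, vy=17.990 → t=4.345, apex=32.422, x_land=59.967, impact vy=-25.464
  bounce: vy ← 0.82·25.464 = 20.881
Arc 2: start y=0.000, vy=20.881 → t=4.176, apex=21.801, x_land=117.598, impact vy=-20.881
  bounce: vy ← 0.82·20.881 = 17.122
Arc 3: start y=0.000, vy=17.122 → t=3.424, apex=14.659, x_land=164.856, impact vy=-17.122
  bounce: vy ← 0.82·17.122 = 14.040

1 4.345 32.422 59.967
2 4.176 21.801 117.598
3 3.424 14.659 164.856
final: 164.856 14.040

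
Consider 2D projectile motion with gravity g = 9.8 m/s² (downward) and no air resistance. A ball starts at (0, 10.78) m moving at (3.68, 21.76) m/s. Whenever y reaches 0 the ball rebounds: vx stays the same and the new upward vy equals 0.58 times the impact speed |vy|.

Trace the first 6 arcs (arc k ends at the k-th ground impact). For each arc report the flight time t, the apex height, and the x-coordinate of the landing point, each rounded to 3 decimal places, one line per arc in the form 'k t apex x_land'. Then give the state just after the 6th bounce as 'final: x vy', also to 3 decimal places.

1 4.891 34.938 17.998
2 3.097 11.753 29.396
3 1.797 3.954 36.008
4 1.042 1.330 39.842
5 0.604 0.447 42.066
6 0.351 0.151 43.356
final: 43.356 0.996

Arc 1: start y=10.780, vy=21.760 → t=4.891, apex=34.938, x_land=17.998, impact vy=-26.168
  bounce: vy ← 0.58·26.168 = 15.178
Arc 2: start y=0.000, vy=15.178 → t=3.097, apex=11.753, x_land=29.396, impact vy=-15.178
  bounce: vy ← 0.58·15.178 = 8.803
Arc 3: start y=0.000, vy=8.803 → t=1.797, apex=3.954, x_land=36.008, impact vy=-8.803
  bounce: vy ← 0.58·8.803 = 5.106
Arc 4: start y=0.000, vy=5.106 → t=1.042, apex=1.330, x_land=39.842, impact vy=-5.106
  bounce: vy ← 0.58·5.106 = 2.961
Arc 5: start y=0.000, vy=2.961 → t=0.604, apex=0.447, x_land=42.066, impact vy=-2.961
  bounce: vy ← 0.58·2.961 = 1.718
Arc 6: start y=0.000, vy=1.718 → t=0.351, apex=0.151, x_land=43.356, impact vy=-1.718
  bounce: vy ← 0.58·1.718 = 0.996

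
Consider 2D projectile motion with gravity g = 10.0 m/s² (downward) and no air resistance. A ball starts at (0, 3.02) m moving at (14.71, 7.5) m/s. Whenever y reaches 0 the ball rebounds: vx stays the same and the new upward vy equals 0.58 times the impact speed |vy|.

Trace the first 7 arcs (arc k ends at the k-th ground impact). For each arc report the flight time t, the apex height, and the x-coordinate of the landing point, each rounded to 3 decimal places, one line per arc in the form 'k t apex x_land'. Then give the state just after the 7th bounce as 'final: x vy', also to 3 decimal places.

1 1.830 5.832 26.920
2 1.253 1.962 45.349
3 0.727 0.660 56.039
4 0.421 0.222 62.238
5 0.244 0.075 65.834
6 0.142 0.025 67.920
7 0.082 0.008 69.129
final: 69.129 0.238

Arc 1: start y=3.020, vy=7.500 → t=1.830, apex=5.832, x_land=26.920, impact vy=-10.800
  bounce: vy ← 0.58·10.800 = 6.264
Arc 2: start y=0.000, vy=6.264 → t=1.253, apex=1.962, x_land=45.349, impact vy=-6.264
  bounce: vy ← 0.58·6.264 = 3.633
Arc 3: start y=0.000, vy=3.633 → t=0.727, apex=0.660, x_land=56.039, impact vy=-3.633
  bounce: vy ← 0.58·3.633 = 2.107
Arc 4: start y=0.000, vy=2.107 → t=0.421, apex=0.222, x_land=62.238, impact vy=-2.107
  bounce: vy ← 0.58·2.107 = 1.222
Arc 5: start y=0.000, vy=1.222 → t=0.244, apex=0.075, x_land=65.834, impact vy=-1.222
  bounce: vy ← 0.58·1.222 = 0.709
Arc 6: start y=0.000, vy=0.709 → t=0.142, apex=0.025, x_land=67.920, impact vy=-0.709
  bounce: vy ← 0.58·0.709 = 0.411
Arc 7: start y=0.000, vy=0.411 → t=0.082, apex=0.008, x_land=69.129, impact vy=-0.411
  bounce: vy ← 0.58·0.411 = 0.238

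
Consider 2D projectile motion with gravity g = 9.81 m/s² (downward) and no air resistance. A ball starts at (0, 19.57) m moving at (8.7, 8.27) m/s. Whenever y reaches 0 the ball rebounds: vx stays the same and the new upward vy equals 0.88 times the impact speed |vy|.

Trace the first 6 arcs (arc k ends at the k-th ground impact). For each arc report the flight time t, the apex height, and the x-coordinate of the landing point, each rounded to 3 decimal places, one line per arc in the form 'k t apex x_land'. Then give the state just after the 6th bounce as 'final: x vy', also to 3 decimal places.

Arc 1: start y=19.570, vy=8.270 → t=3.011, apex=23.056, x_land=26.196, impact vy=-21.269
  bounce: vy ← 0.88·21.269 = 18.716
Arc 2: start y=0.000, vy=18.716 → t=3.816, apex=17.854, x_land=59.394, impact vy=-18.716
  bounce: vy ← 0.88·18.716 = 16.470
Arc 3: start y=0.000, vy=16.470 → t=3.358, apex=13.827, x_land=88.607, impact vy=-16.470
  bounce: vy ← 0.88·16.470 = 14.494
Arc 4: start y=0.000, vy=14.494 → t=2.955, apex=10.707, x_land=114.315, impact vy=-14.494
  bounce: vy ← 0.88·14.494 = 12.755
Arc 5: start y=0.000, vy=12.755 → t=2.600, apex=8.292, x_land=136.938, impact vy=-12.755
  bounce: vy ← 0.88·12.755 = 11.224
Arc 6: start y=0.000, vy=11.224 → t=2.288, apex=6.421, x_land=156.847, impact vy=-11.224
  bounce: vy ← 0.88·11.224 = 9.877

1 3.011 23.056 26.196
2 3.816 17.854 59.394
3 3.358 13.827 88.607
4 2.955 10.707 114.315
5 2.600 8.292 136.938
6 2.288 6.421 156.847
final: 156.847 9.877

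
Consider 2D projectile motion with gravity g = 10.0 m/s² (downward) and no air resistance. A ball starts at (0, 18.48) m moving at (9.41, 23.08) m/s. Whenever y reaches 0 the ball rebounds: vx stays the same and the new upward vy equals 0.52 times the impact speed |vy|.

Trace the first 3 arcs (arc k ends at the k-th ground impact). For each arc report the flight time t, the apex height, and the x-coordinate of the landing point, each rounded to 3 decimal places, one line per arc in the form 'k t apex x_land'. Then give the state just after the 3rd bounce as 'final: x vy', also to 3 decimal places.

Arc 1: start y=18.480, vy=23.080 → t=5.312, apex=45.114, x_land=49.984, impact vy=-30.038
  bounce: vy ← 0.52·30.038 = 15.620
Arc 2: start y=0.000, vy=15.620 → t=3.124, apex=12.199, x_land=79.381, impact vy=-15.620
  bounce: vy ← 0.52·15.620 = 8.122
Arc 3: start y=0.000, vy=8.122 → t=1.624, apex=3.299, x_land=94.667, impact vy=-8.122
  bounce: vy ← 0.52·8.122 = 4.224

1 5.312 45.114 49.984
2 3.124 12.199 79.381
3 1.624 3.299 94.667
final: 94.667 4.224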